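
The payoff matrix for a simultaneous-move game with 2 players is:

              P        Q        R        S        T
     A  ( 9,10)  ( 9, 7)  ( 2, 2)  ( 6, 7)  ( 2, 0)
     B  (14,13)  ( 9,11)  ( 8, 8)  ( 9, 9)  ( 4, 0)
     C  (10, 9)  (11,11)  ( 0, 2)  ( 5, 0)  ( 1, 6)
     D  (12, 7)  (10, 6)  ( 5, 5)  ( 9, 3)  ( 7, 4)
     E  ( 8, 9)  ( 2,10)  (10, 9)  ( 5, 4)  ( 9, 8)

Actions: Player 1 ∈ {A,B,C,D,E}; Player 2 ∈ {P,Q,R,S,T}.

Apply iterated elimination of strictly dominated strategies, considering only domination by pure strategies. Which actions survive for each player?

P1 drop A (D beats it: P:12>9 Q:10>9 R:5>2 S:9>6 T:7>2)
P2 drop R (Q beats it: B:11>8 C:11>2 D:6>5 E:10>9)
P2 drop S (P beats it: B:13>9 C:9>0 D:7>3 E:9>4)
P2 drop T (P beats it: B:13>0 C:9>6 D:7>4 E:9>8)
P1 drop E (B beats it: P:14>8 Q:9>2)
P1→{B,C,D} P2→{P,Q}

Remaining: P1:{B,C,D} P2:{P,Q}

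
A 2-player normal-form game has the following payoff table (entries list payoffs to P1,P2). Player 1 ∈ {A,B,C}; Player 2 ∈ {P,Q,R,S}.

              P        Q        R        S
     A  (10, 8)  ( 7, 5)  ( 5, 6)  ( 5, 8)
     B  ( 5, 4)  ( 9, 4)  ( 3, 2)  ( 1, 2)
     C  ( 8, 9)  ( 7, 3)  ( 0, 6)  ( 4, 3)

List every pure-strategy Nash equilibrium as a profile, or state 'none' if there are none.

(A,P): NE
(A,Q): not NE [P1→B gives 9>7; P2→S gives 8>5]
(A,R): not NE [P2→S gives 8>6]
(A,S): NE
(B,P): not NE [P1→A gives 10>5]
(B,Q): NE
(B,R): not NE [P1→A gives 5>3; P2→Q gives 4>2]
(B,S): not NE [P1→A gives 5>1; P2→Q gives 4>2]
(C,P): not NE [P1→A gives 10>8]
(C,Q): not NE [P1→B gives 9>7; P2→P gives 9>3]
(C,R): not NE [P1→A gives 5>0; P2→P gives 9>6]
(C,S): not NE [P1→A gives 5>4; P2→P gives 9>3]

NE set: (A,P), (A,S), (B,Q)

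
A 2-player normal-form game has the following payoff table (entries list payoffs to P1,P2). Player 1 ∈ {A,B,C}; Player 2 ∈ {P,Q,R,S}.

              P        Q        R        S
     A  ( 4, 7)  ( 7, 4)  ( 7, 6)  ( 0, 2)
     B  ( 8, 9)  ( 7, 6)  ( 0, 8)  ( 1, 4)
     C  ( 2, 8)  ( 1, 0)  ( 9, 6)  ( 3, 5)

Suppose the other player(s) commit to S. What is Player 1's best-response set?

BR_1 = {C}

u_1(A vs S) = 0
u_1(B vs S) = 1
u_1(C vs S) = 3
max payoff 3 at {C}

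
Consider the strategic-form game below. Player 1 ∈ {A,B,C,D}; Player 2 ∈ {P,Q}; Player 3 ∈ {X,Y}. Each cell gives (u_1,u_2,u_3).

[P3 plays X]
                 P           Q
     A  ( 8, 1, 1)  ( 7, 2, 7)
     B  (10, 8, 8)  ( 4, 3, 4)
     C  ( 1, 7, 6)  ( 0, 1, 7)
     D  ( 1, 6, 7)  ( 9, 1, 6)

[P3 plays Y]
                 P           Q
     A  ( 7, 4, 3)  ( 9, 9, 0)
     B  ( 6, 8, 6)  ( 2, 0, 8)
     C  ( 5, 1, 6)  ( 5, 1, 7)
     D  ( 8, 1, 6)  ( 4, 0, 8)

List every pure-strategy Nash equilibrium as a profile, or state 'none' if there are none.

(A,P,X): not NE [P1→B gives 10>8; P2→Q gives 2>1; P3→Y gives 3>1]
(A,P,Y): not NE [P1→D gives 8>7; P2→Q gives 9>4]
(A,Q,X): not NE [P1→D gives 9>7]
(A,Q,Y): not NE [P3→X gives 7>0]
(B,P,X): NE
(B,P,Y): not NE [P1→D gives 8>6; P3→X gives 8>6]
(B,Q,X): not NE [P1→D gives 9>4; P2→P gives 8>3; P3→Y gives 8>4]
(B,Q,Y): not NE [P1→A gives 9>2; P2→P gives 8>0]
(C,P,X): not NE [P1→B gives 10>1]
(C,P,Y): not NE [P1→D gives 8>5]
(C,Q,X): not NE [P1→D gives 9>0; P2→P gives 7>1]
(C,Q,Y): not NE [P1→A gives 9>5]
(D,P,X): not NE [P1→B gives 10>1]
(D,P,Y): not NE [P3→X gives 7>6]
(D,Q,X): not NE [P2→P gives 6>1; P3→Y gives 8>6]
(D,Q,Y): not NE [P1→A gives 9>4; P2→P gives 1>0]

NE set: (B,P,X)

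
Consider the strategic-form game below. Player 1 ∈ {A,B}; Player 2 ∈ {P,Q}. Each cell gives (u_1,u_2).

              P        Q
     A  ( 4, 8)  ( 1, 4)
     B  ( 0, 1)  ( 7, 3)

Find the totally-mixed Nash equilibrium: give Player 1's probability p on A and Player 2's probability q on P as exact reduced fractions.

P1 mixes 1/3 on A; P2 mixes 3/5 on P

P1 indiff ⇒ q·4+(1-q)·1 = q·0+(1-q)·7 ⇒ q(4) = (1-q)(6) ⇒ q = 3/5
P2 indiff ⇒ p·8+(1-p)·1 = p·4+(1-p)·3 ⇒ p(4) = (1-p)(2) ⇒ p = 1/3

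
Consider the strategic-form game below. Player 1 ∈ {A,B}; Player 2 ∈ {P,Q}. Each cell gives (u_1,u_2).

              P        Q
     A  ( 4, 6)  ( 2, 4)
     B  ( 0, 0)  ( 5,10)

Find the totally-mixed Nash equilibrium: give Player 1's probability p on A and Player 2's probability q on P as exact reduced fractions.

p=5/6, q=3/7

P1 indiff ⇒ q·4+(1-q)·2 = q·0+(1-q)·5 ⇒ q(4) = (1-q)(3) ⇒ q = 3/7
P2 indiff ⇒ p·6+(1-p)·0 = p·4+(1-p)·10 ⇒ p(2) = (1-p)(10) ⇒ p = 5/6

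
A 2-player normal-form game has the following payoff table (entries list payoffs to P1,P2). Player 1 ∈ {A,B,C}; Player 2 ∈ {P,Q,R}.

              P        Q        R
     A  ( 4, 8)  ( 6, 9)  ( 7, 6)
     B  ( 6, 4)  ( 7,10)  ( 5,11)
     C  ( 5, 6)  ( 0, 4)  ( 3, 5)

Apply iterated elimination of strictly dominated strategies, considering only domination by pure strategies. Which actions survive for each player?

Survivors P1:{A,B} P2:{Q,R}

P1 drop C (B beats it: P:6>5 Q:7>0 R:5>3)
P2 drop P (Q beats it: A:9>8 B:10>4)
P1→{A,B} P2→{Q,R}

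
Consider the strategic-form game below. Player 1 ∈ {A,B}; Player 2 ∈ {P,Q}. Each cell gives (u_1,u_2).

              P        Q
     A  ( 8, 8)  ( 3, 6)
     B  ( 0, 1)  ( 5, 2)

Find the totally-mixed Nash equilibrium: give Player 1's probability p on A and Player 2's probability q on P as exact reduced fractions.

P1 indiff ⇒ q·8+(1-q)·3 = q·0+(1-q)·5 ⇒ q(8) = (1-q)(2) ⇒ q = 1/5
P2 indiff ⇒ p·8+(1-p)·1 = p·6+(1-p)·2 ⇒ p(2) = (1-p)(1) ⇒ p = 1/3

P1 mixes 1/3 on A; P2 mixes 1/5 on P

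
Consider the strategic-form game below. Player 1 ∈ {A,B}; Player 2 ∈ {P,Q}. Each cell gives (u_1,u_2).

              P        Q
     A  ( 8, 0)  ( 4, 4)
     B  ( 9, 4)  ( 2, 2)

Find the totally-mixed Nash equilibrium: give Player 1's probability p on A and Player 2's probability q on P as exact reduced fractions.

(p,q) = (1/3, 2/3)

P1 indiff ⇒ q·8+(1-q)·4 = q·9+(1-q)·2 ⇒ q(-1) = (1-q)(-2) ⇒ q = 2/3
P2 indiff ⇒ p·0+(1-p)·4 = p·4+(1-p)·2 ⇒ p(-4) = (1-p)(-2) ⇒ p = 1/3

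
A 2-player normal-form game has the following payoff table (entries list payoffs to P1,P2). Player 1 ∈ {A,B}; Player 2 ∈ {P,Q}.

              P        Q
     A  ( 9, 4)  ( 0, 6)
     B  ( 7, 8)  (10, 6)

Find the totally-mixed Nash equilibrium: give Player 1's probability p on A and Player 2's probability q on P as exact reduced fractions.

(p,q) = (1/2, 5/6)

P1 indiff ⇒ q·9+(1-q)·0 = q·7+(1-q)·10 ⇒ q(2) = (1-q)(10) ⇒ q = 5/6
P2 indiff ⇒ p·4+(1-p)·8 = p·6+(1-p)·6 ⇒ p(-2) = (1-p)(-2) ⇒ p = 1/2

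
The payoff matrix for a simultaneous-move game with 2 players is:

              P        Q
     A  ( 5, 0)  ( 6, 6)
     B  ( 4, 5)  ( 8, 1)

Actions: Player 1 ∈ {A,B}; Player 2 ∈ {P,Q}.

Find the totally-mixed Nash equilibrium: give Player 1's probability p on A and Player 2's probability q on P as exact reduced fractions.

P1 indiff ⇒ q·5+(1-q)·6 = q·4+(1-q)·8 ⇒ q(1) = (1-q)(2) ⇒ q = 2/3
P2 indiff ⇒ p·0+(1-p)·5 = p·6+(1-p)·1 ⇒ p(-6) = (1-p)(-4) ⇒ p = 2/5

(p,q) = (2/5, 2/3)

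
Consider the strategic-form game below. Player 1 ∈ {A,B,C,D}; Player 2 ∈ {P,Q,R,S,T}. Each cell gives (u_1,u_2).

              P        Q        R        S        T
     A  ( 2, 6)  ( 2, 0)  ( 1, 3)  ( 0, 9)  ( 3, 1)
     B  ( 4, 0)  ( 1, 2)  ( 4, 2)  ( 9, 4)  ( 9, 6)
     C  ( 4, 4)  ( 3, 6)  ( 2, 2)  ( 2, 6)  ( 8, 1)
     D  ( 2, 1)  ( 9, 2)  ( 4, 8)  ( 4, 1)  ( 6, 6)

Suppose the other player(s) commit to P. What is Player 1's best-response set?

u_1(A vs P) = 2
u_1(B vs P) = 4
u_1(C vs P) = 4
u_1(D vs P) = 2
max payoff 4 at {B,C}

argmax u_1 = {B,C}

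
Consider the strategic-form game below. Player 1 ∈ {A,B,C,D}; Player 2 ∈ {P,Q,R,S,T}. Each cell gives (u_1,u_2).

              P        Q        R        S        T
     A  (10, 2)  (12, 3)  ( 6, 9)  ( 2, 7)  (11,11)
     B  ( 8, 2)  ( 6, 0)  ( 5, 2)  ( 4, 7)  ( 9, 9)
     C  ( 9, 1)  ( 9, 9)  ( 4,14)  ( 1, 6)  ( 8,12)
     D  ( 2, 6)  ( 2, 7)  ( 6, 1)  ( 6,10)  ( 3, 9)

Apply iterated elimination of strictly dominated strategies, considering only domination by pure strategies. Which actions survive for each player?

P1 drop C (A beats it: P:10>9 Q:12>9 R:6>4 S:2>1 T:11>8)
P2 drop P (S beats it: A:7>2 B:7>2 D:10>6)
P2 drop Q (S beats it: A:7>3 B:7>0 D:10>7)
P2 drop R (T beats it: A:11>9 B:9>2 D:9>1)
P1→{A,B,D} P2→{S,T}

Survivors P1:{A,B,D} P2:{S,T}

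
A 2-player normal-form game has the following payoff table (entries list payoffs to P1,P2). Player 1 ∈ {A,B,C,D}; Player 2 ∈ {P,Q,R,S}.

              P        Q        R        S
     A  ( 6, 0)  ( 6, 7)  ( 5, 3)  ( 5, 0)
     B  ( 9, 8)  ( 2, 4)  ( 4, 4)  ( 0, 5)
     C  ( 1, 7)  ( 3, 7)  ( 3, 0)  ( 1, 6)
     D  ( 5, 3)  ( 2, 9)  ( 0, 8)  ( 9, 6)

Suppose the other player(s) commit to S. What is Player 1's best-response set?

BR_1 = {D}

u_1(A vs S) = 5
u_1(B vs S) = 0
u_1(C vs S) = 1
u_1(D vs S) = 9
max payoff 9 at {D}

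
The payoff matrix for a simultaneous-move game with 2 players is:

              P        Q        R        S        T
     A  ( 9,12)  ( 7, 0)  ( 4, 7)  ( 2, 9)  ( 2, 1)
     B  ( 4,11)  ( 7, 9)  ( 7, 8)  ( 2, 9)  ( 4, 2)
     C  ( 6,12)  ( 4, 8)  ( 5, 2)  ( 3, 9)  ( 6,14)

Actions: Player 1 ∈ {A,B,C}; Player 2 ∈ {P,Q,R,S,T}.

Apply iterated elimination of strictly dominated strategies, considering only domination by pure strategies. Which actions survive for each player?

Remaining: P1:{A,C} P2:{P,T}

P2 drop Q (P beats it: A:12>0 B:11>9 C:12>8)
P2 drop R (P beats it: A:12>7 B:11>8 C:12>2)
P1 drop B (C beats it: P:6>4 S:3>2 T:6>4)
P2 drop S (P beats it: A:12>9 C:12>9)
P1→{A,C} P2→{P,T}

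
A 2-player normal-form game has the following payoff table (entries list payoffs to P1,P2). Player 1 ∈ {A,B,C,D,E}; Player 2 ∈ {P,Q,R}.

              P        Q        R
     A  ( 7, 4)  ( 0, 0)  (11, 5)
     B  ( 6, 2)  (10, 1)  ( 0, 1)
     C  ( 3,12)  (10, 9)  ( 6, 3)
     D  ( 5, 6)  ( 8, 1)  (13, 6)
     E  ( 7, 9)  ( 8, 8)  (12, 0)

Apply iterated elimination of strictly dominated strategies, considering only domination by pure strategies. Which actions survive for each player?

P2 drop Q (P beats it: A:4>0 B:2>1 C:12>9 D:6>1 E:9>8)
P1 drop B (A beats it: P:7>6 R:11>0)
P1 drop C (A beats it: P:7>3 R:11>6)
P1→{A,D,E} P2→{P,R}

IESDS → P1:{A,D,E} P2:{P,R}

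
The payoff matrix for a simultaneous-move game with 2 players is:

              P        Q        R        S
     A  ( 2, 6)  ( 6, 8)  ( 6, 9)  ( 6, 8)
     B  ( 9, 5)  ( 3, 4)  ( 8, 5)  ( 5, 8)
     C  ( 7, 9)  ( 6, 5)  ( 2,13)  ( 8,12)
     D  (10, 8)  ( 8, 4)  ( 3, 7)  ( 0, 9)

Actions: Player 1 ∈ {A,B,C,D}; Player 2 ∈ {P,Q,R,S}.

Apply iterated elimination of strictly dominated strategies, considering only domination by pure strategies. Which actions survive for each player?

P2 drop P (S beats it: A:8>6 B:8>5 C:12>9 D:9>8)
P2 drop Q (R beats it: A:9>8 B:5>4 C:13>5 D:7>4)
P1 drop D (A beats it: R:6>3 S:6>0)
P1→{A,B,C} P2→{R,S}

Survivors P1:{A,B,C} P2:{R,S}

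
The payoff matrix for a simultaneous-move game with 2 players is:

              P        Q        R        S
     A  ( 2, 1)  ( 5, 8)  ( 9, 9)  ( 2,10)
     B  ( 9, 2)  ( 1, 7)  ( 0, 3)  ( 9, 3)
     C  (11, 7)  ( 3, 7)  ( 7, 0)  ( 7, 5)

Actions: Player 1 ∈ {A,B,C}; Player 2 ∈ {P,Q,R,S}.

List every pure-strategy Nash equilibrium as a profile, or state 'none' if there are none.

Nash profiles: (C,P)

(A,P): not NE [P1→C gives 11>2; P2→S gives 10>1]
(A,Q): not NE [P2→S gives 10>8]
(A,R): not NE [P2→S gives 10>9]
(A,S): not NE [P1→B gives 9>2]
(B,P): not NE [P1→C gives 11>9; P2→Q gives 7>2]
(B,Q): not NE [P1→A gives 5>1]
(B,R): not NE [P1→A gives 9>0; P2→Q gives 7>3]
(B,S): not NE [P2→Q gives 7>3]
(C,P): NE
(C,Q): not NE [P1→A gives 5>3]
(C,R): not NE [P1→A gives 9>7; P2→Q gives 7>0]
(C,S): not NE [P1→B gives 9>7; P2→Q gives 7>5]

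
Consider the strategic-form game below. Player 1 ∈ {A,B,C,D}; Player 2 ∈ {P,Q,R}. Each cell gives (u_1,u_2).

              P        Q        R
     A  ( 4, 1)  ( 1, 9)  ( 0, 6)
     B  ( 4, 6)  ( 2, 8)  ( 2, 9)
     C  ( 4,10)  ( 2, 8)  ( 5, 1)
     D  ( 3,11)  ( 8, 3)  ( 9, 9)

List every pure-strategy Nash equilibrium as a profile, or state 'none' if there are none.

Nash profiles: (C,P)

(A,P): not NE [P2→Q gives 9>1]
(A,Q): not NE [P1→D gives 8>1]
(A,R): not NE [P1→D gives 9>0; P2→Q gives 9>6]
(B,P): not NE [P2→R gives 9>6]
(B,Q): not NE [P1→D gives 8>2; P2→R gives 9>8]
(B,R): not NE [P1→D gives 9>2]
(C,P): NE
(C,Q): not NE [P1→D gives 8>2; P2→P gives 10>8]
(C,R): not NE [P1→D gives 9>5; P2→P gives 10>1]
(D,P): not NE [P1→C gives 4>3]
(D,Q): not NE [P2→P gives 11>3]
(D,R): not NE [P2→P gives 11>9]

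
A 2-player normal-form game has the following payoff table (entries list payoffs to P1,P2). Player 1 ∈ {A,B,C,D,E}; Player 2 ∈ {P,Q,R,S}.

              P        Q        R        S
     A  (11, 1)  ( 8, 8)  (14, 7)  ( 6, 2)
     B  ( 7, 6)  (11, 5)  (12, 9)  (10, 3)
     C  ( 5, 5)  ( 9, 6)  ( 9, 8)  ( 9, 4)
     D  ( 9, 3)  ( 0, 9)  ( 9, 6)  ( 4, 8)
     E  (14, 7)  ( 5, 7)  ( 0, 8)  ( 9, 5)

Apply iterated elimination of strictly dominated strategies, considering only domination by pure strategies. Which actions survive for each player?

P1 drop C (B beats it: P:7>5 Q:11>9 R:12>9 S:10>9)
P1 drop D (A beats it: P:11>9 Q:8>0 R:14>9 S:6>4)
P2 drop P (R beats it: A:7>1 B:9>6 E:8>7)
P1 drop E (B beats it: Q:11>5 R:12>0 S:10>9)
P2 drop S (Q beats it: A:8>2 B:5>3)
P1→{A,B} P2→{Q,R}

Survivors P1:{A,B} P2:{Q,R}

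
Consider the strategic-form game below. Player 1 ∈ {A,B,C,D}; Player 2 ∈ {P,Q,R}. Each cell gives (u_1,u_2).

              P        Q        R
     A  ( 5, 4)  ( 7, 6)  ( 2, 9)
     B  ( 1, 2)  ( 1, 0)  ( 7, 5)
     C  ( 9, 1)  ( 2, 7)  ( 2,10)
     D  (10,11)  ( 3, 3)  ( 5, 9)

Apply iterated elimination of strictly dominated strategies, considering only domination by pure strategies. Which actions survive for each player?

IESDS → P1:{B,D} P2:{P,R}

P1 drop C (D beats it: P:10>9 Q:3>2 R:5>2)
P2 drop Q (R beats it: A:9>6 B:5>0 D:9>3)
P1 drop A (D beats it: P:10>5 R:5>2)
P1→{B,D} P2→{P,R}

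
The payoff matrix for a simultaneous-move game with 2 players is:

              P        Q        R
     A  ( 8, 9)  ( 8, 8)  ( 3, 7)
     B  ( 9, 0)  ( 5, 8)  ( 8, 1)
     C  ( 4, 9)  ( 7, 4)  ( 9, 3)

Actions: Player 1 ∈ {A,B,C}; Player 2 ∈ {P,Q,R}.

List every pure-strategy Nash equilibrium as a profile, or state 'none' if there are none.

No pure NE.

(A,P): not NE [P1→B gives 9>8]
(A,Q): not NE [P2→P gives 9>8]
(A,R): not NE [P1→C gives 9>3; P2→P gives 9>7]
(B,P): not NE [P2→Q gives 8>0]
(B,Q): not NE [P1→A gives 8>5]
(B,R): not NE [P1→C gives 9>8; P2→Q gives 8>1]
(C,P): not NE [P1→B gives 9>4]
(C,Q): not NE [P1→A gives 8>7; P2→P gives 9>4]
(C,R): not NE [P2→P gives 9>3]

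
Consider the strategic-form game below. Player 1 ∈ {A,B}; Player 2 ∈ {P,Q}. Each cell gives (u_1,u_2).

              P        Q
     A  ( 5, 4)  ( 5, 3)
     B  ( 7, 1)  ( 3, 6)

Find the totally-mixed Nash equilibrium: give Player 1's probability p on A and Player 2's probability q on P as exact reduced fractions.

P1 indiff ⇒ q·5+(1-q)·5 = q·7+(1-q)·3 ⇒ q(-2) = (1-q)(-2) ⇒ q = 1/2
P2 indiff ⇒ p·4+(1-p)·1 = p·3+(1-p)·6 ⇒ p(1) = (1-p)(5) ⇒ p = 5/6

(p,q) = (5/6, 1/2)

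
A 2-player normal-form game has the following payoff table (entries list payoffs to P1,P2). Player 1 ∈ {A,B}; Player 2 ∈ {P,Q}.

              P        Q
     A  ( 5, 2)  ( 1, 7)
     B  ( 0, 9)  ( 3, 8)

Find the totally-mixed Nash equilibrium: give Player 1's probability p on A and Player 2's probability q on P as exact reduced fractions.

P1 indiff ⇒ q·5+(1-q)·1 = q·0+(1-q)·3 ⇒ q(5) = (1-q)(2) ⇒ q = 2/7
P2 indiff ⇒ p·2+(1-p)·9 = p·7+(1-p)·8 ⇒ p(-5) = (1-p)(-1) ⇒ p = 1/6

P1 mixes 1/6 on A; P2 mixes 2/7 on P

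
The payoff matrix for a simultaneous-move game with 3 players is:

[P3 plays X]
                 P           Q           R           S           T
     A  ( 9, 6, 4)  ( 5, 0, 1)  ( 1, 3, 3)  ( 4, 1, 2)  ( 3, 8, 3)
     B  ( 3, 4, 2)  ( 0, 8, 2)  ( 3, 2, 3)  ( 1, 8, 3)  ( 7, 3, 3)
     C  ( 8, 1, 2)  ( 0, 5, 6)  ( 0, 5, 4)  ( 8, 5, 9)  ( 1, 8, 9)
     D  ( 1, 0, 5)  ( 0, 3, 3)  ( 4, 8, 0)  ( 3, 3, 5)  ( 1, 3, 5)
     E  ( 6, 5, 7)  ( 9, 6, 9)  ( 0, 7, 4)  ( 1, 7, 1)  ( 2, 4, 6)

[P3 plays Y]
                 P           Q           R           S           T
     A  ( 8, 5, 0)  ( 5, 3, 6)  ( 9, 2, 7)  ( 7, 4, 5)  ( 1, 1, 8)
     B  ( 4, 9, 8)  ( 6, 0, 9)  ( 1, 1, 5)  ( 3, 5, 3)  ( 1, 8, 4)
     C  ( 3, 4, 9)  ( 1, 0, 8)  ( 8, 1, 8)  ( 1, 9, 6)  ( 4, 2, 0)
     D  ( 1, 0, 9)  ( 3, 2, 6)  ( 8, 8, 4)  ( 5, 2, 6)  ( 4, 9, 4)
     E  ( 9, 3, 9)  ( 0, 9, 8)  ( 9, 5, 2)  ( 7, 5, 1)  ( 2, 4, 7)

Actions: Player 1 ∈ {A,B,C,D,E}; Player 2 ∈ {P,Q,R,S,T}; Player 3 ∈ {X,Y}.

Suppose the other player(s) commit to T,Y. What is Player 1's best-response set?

u_1(A vs T,Y) = 1
u_1(B vs T,Y) = 1
u_1(C vs T,Y) = 4
u_1(D vs T,Y) = 4
u_1(E vs T,Y) = 2
max payoff 4 at {C,D}

argmax u_1 = {C,D}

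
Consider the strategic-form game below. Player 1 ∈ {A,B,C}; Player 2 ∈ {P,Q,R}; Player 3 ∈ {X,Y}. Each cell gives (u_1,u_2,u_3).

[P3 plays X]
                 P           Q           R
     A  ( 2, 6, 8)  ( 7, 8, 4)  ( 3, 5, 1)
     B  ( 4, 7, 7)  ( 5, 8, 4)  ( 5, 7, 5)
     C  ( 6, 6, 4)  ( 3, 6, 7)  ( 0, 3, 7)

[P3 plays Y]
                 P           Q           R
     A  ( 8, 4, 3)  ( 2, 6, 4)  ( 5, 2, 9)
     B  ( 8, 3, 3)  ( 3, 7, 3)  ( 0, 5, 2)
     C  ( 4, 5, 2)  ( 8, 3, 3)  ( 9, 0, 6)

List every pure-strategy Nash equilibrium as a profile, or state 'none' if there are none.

Nash profiles: (A,Q,X), (C,P,X)

(A,P,X): not NE [P1→C gives 6>2; P2→Q gives 8>6]
(A,P,Y): not NE [P2→Q gives 6>4; P3→X gives 8>3]
(A,Q,X): NE
(A,Q,Y): not NE [P1→C gives 8>2]
(A,R,X): not NE [P1→B gives 5>3; P2→Q gives 8>5; P3→Y gives 9>1]
(A,R,Y): not NE [P1→C gives 9>5; P2→Q gives 6>2]
(B,P,X): not NE [P1→C gives 6>4; P2→Q gives 8>7]
(B,P,Y): not NE [P2→Q gives 7>3; P3→X gives 7>3]
(B,Q,X): not NE [P1→A gives 7>5]
(B,Q,Y): not NE [P1→C gives 8>3; P3→X gives 4>3]
(B,R,X): not NE [P2→Q gives 8>7]
(B,R,Y): not NE [P1→C gives 9>0; P2→Q gives 7>5; P3→X gives 5>2]
(C,P,X): NE
(C,P,Y): not NE [P1→B gives 8>4; P3→X gives 4>2]
(C,Q,X): not NE [P1→A gives 7>3]
(C,Q,Y): not NE [P2→P gives 5>3; P3→X gives 7>3]
(C,R,X): not NE [P1→B gives 5>0; P2→Q gives 6>3]
(C,R,Y): not NE [P2→P gives 5>0; P3→X gives 7>6]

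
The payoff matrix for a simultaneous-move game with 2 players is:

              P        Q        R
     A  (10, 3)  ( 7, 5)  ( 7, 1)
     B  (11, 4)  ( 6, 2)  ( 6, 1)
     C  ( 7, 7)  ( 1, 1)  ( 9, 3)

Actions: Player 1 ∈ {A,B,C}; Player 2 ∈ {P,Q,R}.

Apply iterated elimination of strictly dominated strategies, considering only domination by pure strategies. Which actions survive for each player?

Survivors P1:{A,B} P2:{P,Q}

P2 drop R (P beats it: A:3>1 B:4>1 C:7>3)
P1 drop C (A beats it: P:10>7 Q:7>1)
P1→{A,B} P2→{P,Q}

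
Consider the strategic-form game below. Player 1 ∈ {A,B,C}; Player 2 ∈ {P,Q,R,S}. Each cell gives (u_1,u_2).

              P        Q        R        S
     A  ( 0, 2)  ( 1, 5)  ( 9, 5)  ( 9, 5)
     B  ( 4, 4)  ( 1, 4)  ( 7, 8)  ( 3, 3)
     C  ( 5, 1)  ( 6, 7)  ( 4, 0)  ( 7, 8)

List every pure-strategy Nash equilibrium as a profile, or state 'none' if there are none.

(A,P): not NE [P1→C gives 5>0; P2→S gives 5>2]
(A,Q): not NE [P1→C gives 6>1]
(A,R): NE
(A,S): NE
(B,P): not NE [P1→C gives 5>4; P2→R gives 8>4]
(B,Q): not NE [P1→C gives 6>1; P2→R gives 8>4]
(B,R): not NE [P1→A gives 9>7]
(B,S): not NE [P1→A gives 9>3; P2→R gives 8>3]
(C,P): not NE [P2→S gives 8>1]
(C,Q): not NE [P2→S gives 8>7]
(C,R): not NE [P1→A gives 9>4; P2→S gives 8>0]
(C,S): not NE [P1→A gives 9>7]

PSNE = {(A,R), (A,S)}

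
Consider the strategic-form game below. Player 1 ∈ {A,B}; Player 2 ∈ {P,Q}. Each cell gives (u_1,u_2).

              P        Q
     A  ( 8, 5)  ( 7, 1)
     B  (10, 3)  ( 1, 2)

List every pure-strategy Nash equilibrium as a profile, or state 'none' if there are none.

(A,P): not NE [P1→B gives 10>8]
(A,Q): not NE [P2→P gives 5>1]
(B,P): NE
(B,Q): not NE [P1→A gives 7>1; P2→P gives 3>2]

NE set: (B,P)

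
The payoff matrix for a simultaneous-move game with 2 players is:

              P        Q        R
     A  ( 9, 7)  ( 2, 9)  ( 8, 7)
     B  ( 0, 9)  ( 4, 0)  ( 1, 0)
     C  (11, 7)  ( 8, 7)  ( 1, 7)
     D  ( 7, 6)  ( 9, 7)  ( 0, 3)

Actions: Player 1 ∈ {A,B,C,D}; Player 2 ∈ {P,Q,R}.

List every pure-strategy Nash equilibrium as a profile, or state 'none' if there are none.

NE set: (C,P), (D,Q)

(A,P): not NE [P1→C gives 11>9; P2→Q gives 9>7]
(A,Q): not NE [P1→D gives 9>2]
(A,R): not NE [P2→Q gives 9>7]
(B,P): not NE [P1→C gives 11>0]
(B,Q): not NE [P1→D gives 9>4; P2→P gives 9>0]
(B,R): not NE [P1→A gives 8>1; P2→P gives 9>0]
(C,P): NE
(C,Q): not NE [P1→D gives 9>8]
(C,R): not NE [P1→A gives 8>1]
(D,P): not NE [P1→C gives 11>7; P2→Q gives 7>6]
(D,Q): NE
(D,R): not NE [P1→A gives 8>0; P2→Q gives 7>3]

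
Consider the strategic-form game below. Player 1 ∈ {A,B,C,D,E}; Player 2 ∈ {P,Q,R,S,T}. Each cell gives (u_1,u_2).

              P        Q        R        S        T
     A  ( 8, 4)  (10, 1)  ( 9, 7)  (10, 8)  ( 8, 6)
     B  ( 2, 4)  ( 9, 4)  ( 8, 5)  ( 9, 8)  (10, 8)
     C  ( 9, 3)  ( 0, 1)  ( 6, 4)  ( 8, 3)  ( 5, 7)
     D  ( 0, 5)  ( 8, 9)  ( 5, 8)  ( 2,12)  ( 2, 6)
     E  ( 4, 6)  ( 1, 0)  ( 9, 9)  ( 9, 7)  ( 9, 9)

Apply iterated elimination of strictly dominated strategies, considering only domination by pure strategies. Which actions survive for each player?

P1 drop D (A beats it: P:8>0 Q:10>8 R:9>5 S:10>2 T:8>2)
P2 drop P (R beats it: A:7>4 B:5>4 C:4>3 E:9>6)
P1 drop C (A beats it: Q:10>0 R:9>6 S:10>8 T:8>5)
P2 drop Q (R beats it: A:7>1 B:5>4 E:9>0)
P1→{A,B,E} P2→{R,S,T}

Remaining: P1:{A,B,E} P2:{R,S,T}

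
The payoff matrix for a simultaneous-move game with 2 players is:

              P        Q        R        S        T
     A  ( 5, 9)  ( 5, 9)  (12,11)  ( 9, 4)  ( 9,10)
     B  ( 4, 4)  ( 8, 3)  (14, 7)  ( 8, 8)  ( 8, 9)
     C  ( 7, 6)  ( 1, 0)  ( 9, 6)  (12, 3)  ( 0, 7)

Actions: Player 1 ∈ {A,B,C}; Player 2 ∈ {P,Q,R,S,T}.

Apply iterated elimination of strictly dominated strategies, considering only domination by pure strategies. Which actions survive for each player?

Remaining: P1:{A,B} P2:{R,T}

P2 drop P (T beats it: A:10>9 B:9>4 C:7>6)
P2 drop Q (R beats it: A:11>9 B:7>3 C:6>0)
P2 drop S (T beats it: A:10>4 B:9>8 C:7>3)
P1 drop C (A beats it: R:12>9 T:9>0)
P1→{A,B} P2→{R,T}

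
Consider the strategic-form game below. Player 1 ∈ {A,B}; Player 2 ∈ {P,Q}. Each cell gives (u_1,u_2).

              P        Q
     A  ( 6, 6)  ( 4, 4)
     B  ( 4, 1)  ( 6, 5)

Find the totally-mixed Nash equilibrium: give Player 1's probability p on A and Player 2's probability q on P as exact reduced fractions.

P1 indiff ⇒ q·6+(1-q)·4 = q·4+(1-q)·6 ⇒ q(2) = (1-q)(2) ⇒ q = 1/2
P2 indiff ⇒ p·6+(1-p)·1 = p·4+(1-p)·5 ⇒ p(2) = (1-p)(4) ⇒ p = 2/3

p=2/3, q=1/2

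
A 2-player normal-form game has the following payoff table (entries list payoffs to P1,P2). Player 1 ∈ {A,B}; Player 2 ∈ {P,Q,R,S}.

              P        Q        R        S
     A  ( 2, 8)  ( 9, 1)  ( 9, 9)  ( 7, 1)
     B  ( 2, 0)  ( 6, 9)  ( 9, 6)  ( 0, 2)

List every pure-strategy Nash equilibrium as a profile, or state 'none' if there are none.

Nash profiles: (A,R)

(A,P): not NE [P2→R gives 9>8]
(A,Q): not NE [P2→R gives 9>1]
(A,R): NE
(A,S): not NE [P2→R gives 9>1]
(B,P): not NE [P2→Q gives 9>0]
(B,Q): not NE [P1→A gives 9>6]
(B,R): not NE [P2→Q gives 9>6]
(B,S): not NE [P1→A gives 7>0; P2→Q gives 9>2]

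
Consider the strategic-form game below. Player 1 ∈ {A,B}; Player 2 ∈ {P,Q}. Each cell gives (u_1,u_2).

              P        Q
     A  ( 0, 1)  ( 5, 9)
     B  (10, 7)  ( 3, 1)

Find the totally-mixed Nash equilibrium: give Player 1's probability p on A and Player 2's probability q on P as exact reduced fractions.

P1 indiff ⇒ q·0+(1-q)·5 = q·10+(1-q)·3 ⇒ q(-10) = (1-q)(-2) ⇒ q = 1/6
P2 indiff ⇒ p·1+(1-p)·7 = p·9+(1-p)·1 ⇒ p(-8) = (1-p)(-6) ⇒ p = 3/7

(p,q) = (3/7, 1/6)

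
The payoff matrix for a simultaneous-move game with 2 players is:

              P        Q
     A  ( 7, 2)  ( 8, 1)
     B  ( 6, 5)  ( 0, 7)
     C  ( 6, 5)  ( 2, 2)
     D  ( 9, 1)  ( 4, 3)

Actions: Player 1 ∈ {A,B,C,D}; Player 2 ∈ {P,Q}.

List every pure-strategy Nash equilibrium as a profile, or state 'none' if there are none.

No pure NE.

(A,P): not NE [P1→D gives 9>7]
(A,Q): not NE [P2→P gives 2>1]
(B,P): not NE [P1→D gives 9>6; P2→Q gives 7>5]
(B,Q): not NE [P1→A gives 8>0]
(C,P): not NE [P1→D gives 9>6]
(C,Q): not NE [P1→A gives 8>2; P2→P gives 5>2]
(D,P): not NE [P2→Q gives 3>1]
(D,Q): not NE [P1→A gives 8>4]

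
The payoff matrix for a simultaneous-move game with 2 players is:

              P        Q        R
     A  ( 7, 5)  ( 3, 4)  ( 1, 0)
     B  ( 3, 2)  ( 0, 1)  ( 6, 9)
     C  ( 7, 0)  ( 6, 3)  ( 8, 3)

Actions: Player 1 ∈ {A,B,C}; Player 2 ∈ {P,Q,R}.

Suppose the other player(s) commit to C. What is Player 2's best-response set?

u_2(P vs C) = 0
u_2(Q vs C) = 3
u_2(R vs C) = 3
max payoff 3 at {Q,R}

P2 best: {Q,R}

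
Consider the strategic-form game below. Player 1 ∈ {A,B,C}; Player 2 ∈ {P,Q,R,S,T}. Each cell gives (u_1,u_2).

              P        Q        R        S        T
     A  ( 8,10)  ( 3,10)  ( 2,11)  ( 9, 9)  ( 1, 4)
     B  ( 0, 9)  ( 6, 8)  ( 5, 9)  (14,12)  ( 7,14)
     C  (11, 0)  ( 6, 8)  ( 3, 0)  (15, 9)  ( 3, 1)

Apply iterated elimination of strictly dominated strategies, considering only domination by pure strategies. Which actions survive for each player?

IESDS → P1:{B,C} P2:{S,T}

P1 drop A (C beats it: P:11>8 Q:6>3 R:3>2 S:15>9 T:3>1)
P2 drop P (S beats it: B:12>9 C:9>0)
P2 drop Q (S beats it: B:12>8 C:9>8)
P2 drop R (S beats it: B:12>9 C:9>0)
P1→{B,C} P2→{S,T}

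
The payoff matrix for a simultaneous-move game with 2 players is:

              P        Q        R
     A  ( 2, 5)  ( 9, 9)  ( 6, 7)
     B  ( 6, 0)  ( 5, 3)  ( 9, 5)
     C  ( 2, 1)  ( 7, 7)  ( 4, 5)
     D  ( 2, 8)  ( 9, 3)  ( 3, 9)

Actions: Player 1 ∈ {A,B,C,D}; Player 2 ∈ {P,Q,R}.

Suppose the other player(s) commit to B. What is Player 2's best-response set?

argmax u_2 = {R}

u_2(P vs B) = 0
u_2(Q vs B) = 3
u_2(R vs B) = 5
max payoff 5 at {R}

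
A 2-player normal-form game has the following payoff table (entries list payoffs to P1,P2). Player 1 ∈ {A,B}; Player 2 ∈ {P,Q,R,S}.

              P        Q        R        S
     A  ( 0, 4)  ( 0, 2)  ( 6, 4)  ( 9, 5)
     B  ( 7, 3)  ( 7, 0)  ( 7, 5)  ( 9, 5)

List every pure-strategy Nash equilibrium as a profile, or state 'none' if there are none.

(A,P): not NE [P1→B gives 7>0; P2→S gives 5>4]
(A,Q): not NE [P1→B gives 7>0; P2→S gives 5>2]
(A,R): not NE [P1→B gives 7>6; P2→S gives 5>4]
(A,S): NE
(B,P): not NE [P2→S gives 5>3]
(B,Q): not NE [P2→S gives 5>0]
(B,R): NE
(B,S): NE

Nash profiles: (A,S), (B,R), (B,S)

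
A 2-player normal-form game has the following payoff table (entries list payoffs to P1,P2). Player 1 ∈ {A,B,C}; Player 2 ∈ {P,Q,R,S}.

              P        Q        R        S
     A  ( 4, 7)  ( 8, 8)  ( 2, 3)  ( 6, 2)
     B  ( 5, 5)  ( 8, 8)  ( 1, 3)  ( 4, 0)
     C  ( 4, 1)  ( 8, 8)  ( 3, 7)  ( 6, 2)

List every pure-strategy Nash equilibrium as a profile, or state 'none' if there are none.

Nash profiles: (A,Q), (B,Q), (C,Q)

(A,P): not NE [P1→B gives 5>4; P2→Q gives 8>7]
(A,Q): NE
(A,R): not NE [P1→C gives 3>2; P2→Q gives 8>3]
(A,S): not NE [P2→Q gives 8>2]
(B,P): not NE [P2→Q gives 8>5]
(B,Q): NE
(B,R): not NE [P1→C gives 3>1; P2→Q gives 8>3]
(B,S): not NE [P1→C gives 6>4; P2→Q gives 8>0]
(C,P): not NE [P1→B gives 5>4; P2→Q gives 8>1]
(C,Q): NE
(C,R): not NE [P2→Q gives 8>7]
(C,S): not NE [P2→Q gives 8>2]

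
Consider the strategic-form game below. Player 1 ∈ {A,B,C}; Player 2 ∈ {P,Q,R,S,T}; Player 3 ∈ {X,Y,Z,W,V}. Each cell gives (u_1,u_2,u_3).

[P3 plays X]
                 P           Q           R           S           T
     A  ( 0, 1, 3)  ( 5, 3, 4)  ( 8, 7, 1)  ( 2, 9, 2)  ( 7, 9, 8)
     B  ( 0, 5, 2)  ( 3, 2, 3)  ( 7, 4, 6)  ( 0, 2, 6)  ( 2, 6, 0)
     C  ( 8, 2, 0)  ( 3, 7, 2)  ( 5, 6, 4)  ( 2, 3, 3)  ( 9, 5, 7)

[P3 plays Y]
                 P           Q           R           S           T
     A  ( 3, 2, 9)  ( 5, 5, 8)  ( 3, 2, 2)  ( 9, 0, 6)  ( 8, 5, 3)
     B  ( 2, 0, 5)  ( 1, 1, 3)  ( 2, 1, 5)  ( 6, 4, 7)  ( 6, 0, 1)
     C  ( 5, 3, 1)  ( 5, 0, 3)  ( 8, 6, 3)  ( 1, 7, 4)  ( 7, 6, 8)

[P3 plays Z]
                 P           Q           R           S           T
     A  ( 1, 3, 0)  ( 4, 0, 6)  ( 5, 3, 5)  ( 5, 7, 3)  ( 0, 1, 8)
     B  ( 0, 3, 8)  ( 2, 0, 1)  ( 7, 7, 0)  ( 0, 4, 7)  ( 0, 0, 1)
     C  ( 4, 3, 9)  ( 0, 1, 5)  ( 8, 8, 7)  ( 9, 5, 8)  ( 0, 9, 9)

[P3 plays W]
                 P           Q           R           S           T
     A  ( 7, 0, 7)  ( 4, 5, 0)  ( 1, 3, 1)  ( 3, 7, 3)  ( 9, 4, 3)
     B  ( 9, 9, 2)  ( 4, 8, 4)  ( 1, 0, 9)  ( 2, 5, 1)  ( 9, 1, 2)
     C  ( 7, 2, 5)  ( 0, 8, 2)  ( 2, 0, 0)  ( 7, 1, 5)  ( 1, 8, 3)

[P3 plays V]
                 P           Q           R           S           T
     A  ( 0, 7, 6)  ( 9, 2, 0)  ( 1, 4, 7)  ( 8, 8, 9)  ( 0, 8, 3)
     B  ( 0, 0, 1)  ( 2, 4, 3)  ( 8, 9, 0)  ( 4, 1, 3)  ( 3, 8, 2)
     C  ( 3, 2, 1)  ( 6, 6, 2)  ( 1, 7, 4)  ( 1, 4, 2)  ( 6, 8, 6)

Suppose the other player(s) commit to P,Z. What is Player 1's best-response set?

u_1(A vs P,Z) = 1
u_1(B vs P,Z) = 0
u_1(C vs P,Z) = 4
max payoff 4 at {C}

P1 best: {C}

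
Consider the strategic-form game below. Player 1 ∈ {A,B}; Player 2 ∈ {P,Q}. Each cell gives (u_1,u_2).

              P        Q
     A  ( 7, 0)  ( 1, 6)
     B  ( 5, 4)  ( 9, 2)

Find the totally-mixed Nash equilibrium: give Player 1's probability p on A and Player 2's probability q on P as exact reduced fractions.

P1 indiff ⇒ q·7+(1-q)·1 = q·5+(1-q)·9 ⇒ q(2) = (1-q)(8) ⇒ q = 4/5
P2 indiff ⇒ p·0+(1-p)·4 = p·6+(1-p)·2 ⇒ p(-6) = (1-p)(-2) ⇒ p = 1/4

p=1/4, q=4/5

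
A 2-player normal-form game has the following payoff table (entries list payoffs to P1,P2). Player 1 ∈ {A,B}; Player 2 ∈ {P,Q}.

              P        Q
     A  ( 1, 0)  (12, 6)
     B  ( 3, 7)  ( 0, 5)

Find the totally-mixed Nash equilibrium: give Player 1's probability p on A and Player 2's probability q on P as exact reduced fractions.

P1 indiff ⇒ q·1+(1-q)·12 = q·3+(1-q)·0 ⇒ q(-2) = (1-q)(-12) ⇒ q = 6/7
P2 indiff ⇒ p·0+(1-p)·7 = p·6+(1-p)·5 ⇒ p(-6) = (1-p)(-2) ⇒ p = 1/4

(p,q) = (1/4, 6/7)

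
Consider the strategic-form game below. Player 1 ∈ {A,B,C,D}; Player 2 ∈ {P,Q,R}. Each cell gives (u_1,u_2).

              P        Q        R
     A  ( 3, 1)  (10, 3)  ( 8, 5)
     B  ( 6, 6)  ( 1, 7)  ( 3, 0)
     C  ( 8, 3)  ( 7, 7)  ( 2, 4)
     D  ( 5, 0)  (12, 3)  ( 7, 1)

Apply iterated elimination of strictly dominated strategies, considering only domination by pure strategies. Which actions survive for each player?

IESDS → P1:{A,D} P2:{Q,R}

P2 drop P (Q beats it: A:3>1 B:7>6 C:7>3 D:3>0)
P1 drop B (A beats it: Q:10>1 R:8>3)
P1 drop C (A beats it: Q:10>7 R:8>2)
P1→{A,D} P2→{Q,R}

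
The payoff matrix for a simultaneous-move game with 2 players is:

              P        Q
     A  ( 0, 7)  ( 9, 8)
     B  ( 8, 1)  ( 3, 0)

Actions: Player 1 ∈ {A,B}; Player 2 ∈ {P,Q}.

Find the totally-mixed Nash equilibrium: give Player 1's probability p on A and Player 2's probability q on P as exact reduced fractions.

P1 indiff ⇒ q·0+(1-q)·9 = q·8+(1-q)·3 ⇒ q(-8) = (1-q)(-6) ⇒ q = 3/7
P2 indiff ⇒ p·7+(1-p)·1 = p·8+(1-p)·0 ⇒ p(-1) = (1-p)(-1) ⇒ p = 1/2

P1 mixes 1/2 on A; P2 mixes 3/7 on P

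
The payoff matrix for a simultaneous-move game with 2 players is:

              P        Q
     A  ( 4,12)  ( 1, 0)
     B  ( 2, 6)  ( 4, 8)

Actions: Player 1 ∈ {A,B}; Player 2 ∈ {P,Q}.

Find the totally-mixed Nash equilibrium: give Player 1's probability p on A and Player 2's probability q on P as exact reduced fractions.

P1 indiff ⇒ q·4+(1-q)·1 = q·2+(1-q)·4 ⇒ q(2) = (1-q)(3) ⇒ q = 3/5
P2 indiff ⇒ p·12+(1-p)·6 = p·0+(1-p)·8 ⇒ p(12) = (1-p)(2) ⇒ p = 1/7

p=1/7, q=3/5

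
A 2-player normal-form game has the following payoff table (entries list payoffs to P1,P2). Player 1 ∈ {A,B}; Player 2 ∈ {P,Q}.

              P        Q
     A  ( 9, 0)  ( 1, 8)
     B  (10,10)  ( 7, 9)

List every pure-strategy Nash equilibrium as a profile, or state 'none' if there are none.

Nash profiles: (B,P)

(A,P): not NE [P1→B gives 10>9; P2→Q gives 8>0]
(A,Q): not NE [P1→B gives 7>1]
(B,P): NE
(B,Q): not NE [P2→P gives 10>9]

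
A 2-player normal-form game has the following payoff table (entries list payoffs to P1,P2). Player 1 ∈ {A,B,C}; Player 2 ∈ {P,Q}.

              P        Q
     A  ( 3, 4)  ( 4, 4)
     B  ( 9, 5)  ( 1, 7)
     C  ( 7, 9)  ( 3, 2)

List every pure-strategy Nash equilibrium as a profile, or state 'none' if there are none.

(A,P): not NE [P1→B gives 9>3]
(A,Q): NE
(B,P): not NE [P2→Q gives 7>5]
(B,Q): not NE [P1→A gives 4>1]
(C,P): not NE [P1→B gives 9>7]
(C,Q): not NE [P1→A gives 4>3; P2→P gives 9>2]

NE set: (A,Q)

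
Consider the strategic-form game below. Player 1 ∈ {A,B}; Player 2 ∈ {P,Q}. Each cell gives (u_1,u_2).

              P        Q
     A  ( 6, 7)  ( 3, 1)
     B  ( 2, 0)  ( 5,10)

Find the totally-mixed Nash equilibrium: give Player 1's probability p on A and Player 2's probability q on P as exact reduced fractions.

(p,q) = (5/8, 1/3)

P1 indiff ⇒ q·6+(1-q)·3 = q·2+(1-q)·5 ⇒ q(4) = (1-q)(2) ⇒ q = 1/3
P2 indiff ⇒ p·7+(1-p)·0 = p·1+(1-p)·10 ⇒ p(6) = (1-p)(10) ⇒ p = 5/8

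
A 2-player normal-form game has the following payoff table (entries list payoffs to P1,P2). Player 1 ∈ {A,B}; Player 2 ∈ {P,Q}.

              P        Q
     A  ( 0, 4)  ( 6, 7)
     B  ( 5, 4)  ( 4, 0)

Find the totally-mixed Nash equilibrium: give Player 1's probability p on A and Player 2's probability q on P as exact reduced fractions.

P1 mixes 4/7 on A; P2 mixes 2/7 on P

P1 indiff ⇒ q·0+(1-q)·6 = q·5+(1-q)·4 ⇒ q(-5) = (1-q)(-2) ⇒ q = 2/7
P2 indiff ⇒ p·4+(1-p)·4 = p·7+(1-p)·0 ⇒ p(-3) = (1-p)(-4) ⇒ p = 4/7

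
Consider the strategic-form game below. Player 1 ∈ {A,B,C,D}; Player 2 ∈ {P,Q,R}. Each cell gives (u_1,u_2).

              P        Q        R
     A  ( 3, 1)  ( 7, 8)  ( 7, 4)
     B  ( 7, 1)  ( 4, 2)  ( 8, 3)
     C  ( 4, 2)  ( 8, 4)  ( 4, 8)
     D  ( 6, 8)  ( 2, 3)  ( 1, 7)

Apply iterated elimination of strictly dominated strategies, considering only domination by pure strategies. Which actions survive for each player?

P1 drop D (B beats it: P:7>6 Q:4>2 R:8>1)
P2 drop P (Q beats it: A:8>1 B:2>1 C:4>2)
P1→{A,B,C} P2→{Q,R}

IESDS → P1:{A,B,C} P2:{Q,R}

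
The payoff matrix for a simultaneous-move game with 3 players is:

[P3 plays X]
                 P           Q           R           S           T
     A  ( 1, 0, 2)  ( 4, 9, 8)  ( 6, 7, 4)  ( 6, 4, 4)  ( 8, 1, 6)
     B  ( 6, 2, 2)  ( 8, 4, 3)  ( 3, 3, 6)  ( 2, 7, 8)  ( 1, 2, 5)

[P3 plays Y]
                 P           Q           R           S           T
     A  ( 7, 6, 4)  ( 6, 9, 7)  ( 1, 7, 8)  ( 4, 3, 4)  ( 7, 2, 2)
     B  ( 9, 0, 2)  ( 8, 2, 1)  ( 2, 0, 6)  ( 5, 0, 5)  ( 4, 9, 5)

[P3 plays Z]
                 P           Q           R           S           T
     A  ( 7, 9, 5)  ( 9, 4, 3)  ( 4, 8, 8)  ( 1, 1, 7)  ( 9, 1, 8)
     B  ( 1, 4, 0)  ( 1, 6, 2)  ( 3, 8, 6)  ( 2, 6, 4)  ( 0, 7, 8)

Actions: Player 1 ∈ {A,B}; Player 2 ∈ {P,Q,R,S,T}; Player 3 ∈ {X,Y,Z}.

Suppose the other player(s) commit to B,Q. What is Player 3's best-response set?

u_3(X vs B,Q) = 3
u_3(Y vs B,Q) = 1
u_3(Z vs B,Q) = 2
max payoff 3 at {X}

P3 best: {X}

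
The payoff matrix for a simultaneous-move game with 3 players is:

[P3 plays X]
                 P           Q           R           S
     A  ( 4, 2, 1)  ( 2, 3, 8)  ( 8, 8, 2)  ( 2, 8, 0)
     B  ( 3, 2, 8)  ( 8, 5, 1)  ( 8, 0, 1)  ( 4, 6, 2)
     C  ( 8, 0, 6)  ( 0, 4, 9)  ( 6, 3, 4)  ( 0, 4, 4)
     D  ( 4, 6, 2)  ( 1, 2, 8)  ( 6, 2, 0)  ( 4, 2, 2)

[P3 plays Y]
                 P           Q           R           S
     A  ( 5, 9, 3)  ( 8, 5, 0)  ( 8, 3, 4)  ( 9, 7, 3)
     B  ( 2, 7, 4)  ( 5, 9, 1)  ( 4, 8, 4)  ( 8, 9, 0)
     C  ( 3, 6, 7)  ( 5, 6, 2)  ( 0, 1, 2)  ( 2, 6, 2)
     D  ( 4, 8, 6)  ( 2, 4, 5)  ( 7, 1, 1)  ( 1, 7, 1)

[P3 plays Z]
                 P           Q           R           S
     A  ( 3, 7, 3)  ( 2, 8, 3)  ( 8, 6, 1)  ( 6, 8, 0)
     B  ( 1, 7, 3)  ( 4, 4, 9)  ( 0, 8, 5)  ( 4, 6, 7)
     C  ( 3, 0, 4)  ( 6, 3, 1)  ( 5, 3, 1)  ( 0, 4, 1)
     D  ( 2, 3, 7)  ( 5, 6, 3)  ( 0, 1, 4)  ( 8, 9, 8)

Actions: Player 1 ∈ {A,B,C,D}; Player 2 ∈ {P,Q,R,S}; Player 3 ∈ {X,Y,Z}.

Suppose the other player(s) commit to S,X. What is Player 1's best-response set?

P1 best: {B,D}

u_1(A vs S,X) = 2
u_1(B vs S,X) = 4
u_1(C vs S,X) = 0
u_1(D vs S,X) = 4
max payoff 4 at {B,D}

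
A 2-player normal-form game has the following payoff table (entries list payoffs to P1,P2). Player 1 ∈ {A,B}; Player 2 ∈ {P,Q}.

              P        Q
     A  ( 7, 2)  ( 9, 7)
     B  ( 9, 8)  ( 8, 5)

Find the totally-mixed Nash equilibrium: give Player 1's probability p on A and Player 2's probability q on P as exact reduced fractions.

P1 indiff ⇒ q·7+(1-q)·9 = q·9+(1-q)·8 ⇒ q(-2) = (1-q)(-1) ⇒ q = 1/3
P2 indiff ⇒ p·2+(1-p)·8 = p·7+(1-p)·5 ⇒ p(-5) = (1-p)(-3) ⇒ p = 3/8

p=3/8, q=1/3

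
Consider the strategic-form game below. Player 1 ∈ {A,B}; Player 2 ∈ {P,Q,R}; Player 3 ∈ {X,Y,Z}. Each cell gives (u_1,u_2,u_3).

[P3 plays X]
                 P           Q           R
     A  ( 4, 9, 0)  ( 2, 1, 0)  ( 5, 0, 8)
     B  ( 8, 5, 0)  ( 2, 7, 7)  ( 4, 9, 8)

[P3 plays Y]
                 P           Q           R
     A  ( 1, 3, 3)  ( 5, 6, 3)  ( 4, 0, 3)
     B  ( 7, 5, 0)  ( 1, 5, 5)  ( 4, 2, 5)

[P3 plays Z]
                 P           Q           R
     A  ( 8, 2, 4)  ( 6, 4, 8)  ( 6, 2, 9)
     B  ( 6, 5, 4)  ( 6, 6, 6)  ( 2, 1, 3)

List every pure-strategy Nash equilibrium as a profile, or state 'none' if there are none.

PSNE = {(A,Q,Z)}

(A,P,X): not NE [P1→B gives 8>4; P3→Z gives 4>0]
(A,P,Y): not NE [P1→B gives 7>1; P2→Q gives 6>3; P3→Z gives 4>3]
(A,P,Z): not NE [P2→Q gives 4>2]
(A,Q,X): not NE [P2→P gives 9>1; P3→Z gives 8>0]
(A,Q,Y): not NE [P3→Z gives 8>3]
(A,Q,Z): NE
(A,R,X): not NE [P2→P gives 9>0; P3→Z gives 9>8]
(A,R,Y): not NE [P2→Q gives 6>0; P3→Z gives 9>3]
(A,R,Z): not NE [P2→Q gives 4>2]
(B,P,X): not NE [P2→R gives 9>5; P3→Z gives 4>0]
(B,P,Y): not NE [P3→Z gives 4>0]
(B,P,Z): not NE [P1→A gives 8>6; P2→Q gives 6>5]
(B,Q,X): not NE [P2→R gives 9>7]
(B,Q,Y): not NE [P1→A gives 5>1; P3→X gives 7>5]
(B,Q,Z): not NE [P3→X gives 7>6]
(B,R,X): not NE [P1→A gives 5>4]
(B,R,Y): not NE [P2→Q gives 5>2; P3→X gives 8>5]
(B,R,Z): not NE [P1→A gives 6>2; P2→Q gives 6>1; P3→X gives 8>3]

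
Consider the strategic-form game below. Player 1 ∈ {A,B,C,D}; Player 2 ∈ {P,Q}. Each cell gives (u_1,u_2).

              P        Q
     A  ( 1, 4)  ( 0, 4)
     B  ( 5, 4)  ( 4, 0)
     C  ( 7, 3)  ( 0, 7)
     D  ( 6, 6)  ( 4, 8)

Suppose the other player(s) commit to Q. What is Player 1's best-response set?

u_1(A vs Q) = 0
u_1(B vs Q) = 4
u_1(C vs Q) = 0
u_1(D vs Q) = 4
max payoff 4 at {B,D}

BR_1 = {B,D}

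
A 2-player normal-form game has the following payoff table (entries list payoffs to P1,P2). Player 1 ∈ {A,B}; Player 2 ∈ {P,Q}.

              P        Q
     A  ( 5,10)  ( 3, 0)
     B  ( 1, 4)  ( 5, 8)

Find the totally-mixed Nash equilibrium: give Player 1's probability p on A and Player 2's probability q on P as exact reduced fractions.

p=2/7, q=1/3

P1 indiff ⇒ q·5+(1-q)·3 = q·1+(1-q)·5 ⇒ q(4) = (1-q)(2) ⇒ q = 1/3
P2 indiff ⇒ p·10+(1-p)·4 = p·0+(1-p)·8 ⇒ p(10) = (1-p)(4) ⇒ p = 2/7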